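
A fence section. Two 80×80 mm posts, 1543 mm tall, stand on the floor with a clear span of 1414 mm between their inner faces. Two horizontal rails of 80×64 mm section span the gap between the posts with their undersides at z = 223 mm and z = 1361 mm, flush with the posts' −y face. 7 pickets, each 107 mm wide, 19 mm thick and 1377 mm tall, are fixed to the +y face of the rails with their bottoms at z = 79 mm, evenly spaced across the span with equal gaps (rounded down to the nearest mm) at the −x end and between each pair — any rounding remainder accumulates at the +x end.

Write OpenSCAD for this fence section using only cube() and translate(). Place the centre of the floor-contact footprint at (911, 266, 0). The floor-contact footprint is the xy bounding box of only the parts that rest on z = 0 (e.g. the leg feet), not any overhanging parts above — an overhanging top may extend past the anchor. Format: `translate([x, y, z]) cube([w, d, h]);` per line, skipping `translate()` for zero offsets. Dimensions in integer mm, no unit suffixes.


translate([124, 226, 0]) cube([80, 80, 1543]);
translate([1618, 226, 0]) cube([80, 80, 1543]);
translate([204, 226, 223]) cube([1414, 80, 64]);
translate([204, 226, 1361]) cube([1414, 80, 64]);
translate([287, 306, 79]) cube([107, 19, 1377]);
translate([477, 306, 79]) cube([107, 19, 1377]);
translate([667, 306, 79]) cube([107, 19, 1377]);
translate([857, 306, 79]) cube([107, 19, 1377]);
translate([1047, 306, 79]) cube([107, 19, 1377]);
translate([1237, 306, 79]) cube([107, 19, 1377]);
translate([1427, 306, 79]) cube([107, 19, 1377]);


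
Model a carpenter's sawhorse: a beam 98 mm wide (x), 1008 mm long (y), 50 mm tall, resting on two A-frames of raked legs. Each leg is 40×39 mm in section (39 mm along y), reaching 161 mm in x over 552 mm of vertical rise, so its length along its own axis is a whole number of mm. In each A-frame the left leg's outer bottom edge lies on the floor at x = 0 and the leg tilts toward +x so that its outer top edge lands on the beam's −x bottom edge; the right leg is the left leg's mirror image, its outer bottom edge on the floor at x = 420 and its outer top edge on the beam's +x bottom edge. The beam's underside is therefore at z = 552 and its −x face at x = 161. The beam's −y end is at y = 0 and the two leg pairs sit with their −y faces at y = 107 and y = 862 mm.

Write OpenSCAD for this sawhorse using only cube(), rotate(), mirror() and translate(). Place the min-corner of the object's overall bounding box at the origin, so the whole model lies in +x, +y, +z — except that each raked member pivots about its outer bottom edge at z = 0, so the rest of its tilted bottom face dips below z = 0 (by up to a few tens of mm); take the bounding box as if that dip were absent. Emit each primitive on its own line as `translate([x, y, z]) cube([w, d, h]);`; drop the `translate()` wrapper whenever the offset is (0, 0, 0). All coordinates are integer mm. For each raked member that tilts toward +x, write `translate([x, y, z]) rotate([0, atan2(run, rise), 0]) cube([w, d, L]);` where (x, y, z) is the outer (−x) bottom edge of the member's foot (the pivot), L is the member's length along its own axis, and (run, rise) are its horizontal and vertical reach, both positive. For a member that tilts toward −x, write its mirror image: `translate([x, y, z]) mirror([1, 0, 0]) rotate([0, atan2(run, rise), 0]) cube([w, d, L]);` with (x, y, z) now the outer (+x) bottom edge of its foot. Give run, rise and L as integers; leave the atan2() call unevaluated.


// leg length = √(161² + 552²) = 575
// right-leg outer foot x = 2·161 + 98 = 420
// beam min-corner = (161, 0, 552)
translate([161, 0, 552]) cube([98, 1008, 50]);
translate([0, 107, 0]) rotate([0, atan2(161, 552), 0]) cube([40, 39, 575]);
translate([420, 107, 0]) mirror([1, 0, 0]) rotate([0, atan2(161, 552), 0]) cube([40, 39, 575]);
translate([0, 862, 0]) rotate([0, atan2(161, 552), 0]) cube([40, 39, 575]);
translate([420, 862, 0]) mirror([1, 0, 0]) rotate([0, atan2(161, 552), 0]) cube([40, 39, 575]);


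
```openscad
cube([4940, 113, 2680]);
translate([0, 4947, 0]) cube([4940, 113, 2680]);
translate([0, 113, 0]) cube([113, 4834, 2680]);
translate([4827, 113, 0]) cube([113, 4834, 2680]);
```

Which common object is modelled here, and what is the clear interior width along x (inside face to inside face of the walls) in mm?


A house (or room) frame. The interior width is 4714 mm.

Four 2680 mm walls enclosing a rectangle with no floor or roof — a room or house frame. Outside width is 4940 mm and wall thickness is 113 mm, so the interior width is 4940 − 2 × 113 = 4714 mm.


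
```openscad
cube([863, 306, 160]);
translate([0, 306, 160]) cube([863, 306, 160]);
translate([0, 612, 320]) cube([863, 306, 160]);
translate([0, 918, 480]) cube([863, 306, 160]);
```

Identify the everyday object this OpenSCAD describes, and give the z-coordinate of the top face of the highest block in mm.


A staircase. The total rise is 640 mm.

4 identical blocks, each offset up and back from the previous — a staircase. Each step is 160 mm tall and there are 4 of them, so the total rise is 4 × 160 = 640 mm.


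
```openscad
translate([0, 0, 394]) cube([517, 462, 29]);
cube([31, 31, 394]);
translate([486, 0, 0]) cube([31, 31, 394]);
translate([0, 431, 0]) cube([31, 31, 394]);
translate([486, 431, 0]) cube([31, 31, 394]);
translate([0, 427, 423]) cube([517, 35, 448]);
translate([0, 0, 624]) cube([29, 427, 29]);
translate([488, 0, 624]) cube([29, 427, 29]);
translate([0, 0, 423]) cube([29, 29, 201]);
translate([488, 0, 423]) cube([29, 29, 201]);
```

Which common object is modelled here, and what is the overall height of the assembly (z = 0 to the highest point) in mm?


A chair. The overall height is 871 mm.

A slab on four corner posts with a tall panel at the back — a chair. The seat slab sits at z = 394 with thickness 29, and the 448 mm backrest starts at the seat top, so the overall height is 394 + 29 + 448 = 871 mm.


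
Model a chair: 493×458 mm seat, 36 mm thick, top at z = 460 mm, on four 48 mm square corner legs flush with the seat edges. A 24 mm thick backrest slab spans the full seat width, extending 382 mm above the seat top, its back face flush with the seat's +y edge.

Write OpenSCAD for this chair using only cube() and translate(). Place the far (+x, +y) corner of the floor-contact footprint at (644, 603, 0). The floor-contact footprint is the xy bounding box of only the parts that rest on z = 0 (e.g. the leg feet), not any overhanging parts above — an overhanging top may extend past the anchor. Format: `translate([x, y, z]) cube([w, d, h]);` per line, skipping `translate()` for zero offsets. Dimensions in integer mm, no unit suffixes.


translate([151, 145, 424]) cube([493, 458, 36]);
translate([151, 145, 0]) cube([48, 48, 424]);
translate([596, 145, 0]) cube([48, 48, 424]);
translate([151, 555, 0]) cube([48, 48, 424]);
translate([596, 555, 0]) cube([48, 48, 424]);
translate([151, 579, 460]) cube([493, 24, 382]);


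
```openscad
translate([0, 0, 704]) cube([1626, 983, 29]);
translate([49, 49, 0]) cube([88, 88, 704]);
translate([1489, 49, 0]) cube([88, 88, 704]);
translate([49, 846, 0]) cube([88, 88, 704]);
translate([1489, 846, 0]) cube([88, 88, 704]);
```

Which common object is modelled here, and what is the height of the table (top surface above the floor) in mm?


A table. The table height is 733 mm.

A 1626×983×29 slab sits at z = 704 on four 88 mm square posts — a table. The top surface is at 704 + 29 = 733 mm.


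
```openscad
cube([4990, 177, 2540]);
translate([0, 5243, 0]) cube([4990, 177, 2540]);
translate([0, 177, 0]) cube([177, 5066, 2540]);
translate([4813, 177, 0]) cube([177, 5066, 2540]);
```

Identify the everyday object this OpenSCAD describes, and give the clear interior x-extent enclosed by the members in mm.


A house (or room) frame. The interior width is 4636 mm.

Four 2540 mm walls enclosing a rectangle with no floor or roof — a room or house frame. Outside width is 4990 mm and wall thickness is 177 mm, so the interior width is 4990 − 2 × 177 = 4636 mm.


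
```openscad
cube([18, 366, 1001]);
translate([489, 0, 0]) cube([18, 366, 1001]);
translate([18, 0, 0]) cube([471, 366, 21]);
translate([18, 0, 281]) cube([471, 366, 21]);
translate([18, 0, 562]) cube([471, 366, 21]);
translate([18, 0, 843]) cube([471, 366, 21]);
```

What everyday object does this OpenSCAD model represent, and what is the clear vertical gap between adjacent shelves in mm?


A bookshelf. The clear shelf gap is 260 mm.

Two tall side panels with 4 horizontal boards between them — a bookshelf. The first two shelf undersides are at z = 0 and z = 281; with shelf thickness 21, the clear gap is 281 − 0 − 21 = 260 mm.


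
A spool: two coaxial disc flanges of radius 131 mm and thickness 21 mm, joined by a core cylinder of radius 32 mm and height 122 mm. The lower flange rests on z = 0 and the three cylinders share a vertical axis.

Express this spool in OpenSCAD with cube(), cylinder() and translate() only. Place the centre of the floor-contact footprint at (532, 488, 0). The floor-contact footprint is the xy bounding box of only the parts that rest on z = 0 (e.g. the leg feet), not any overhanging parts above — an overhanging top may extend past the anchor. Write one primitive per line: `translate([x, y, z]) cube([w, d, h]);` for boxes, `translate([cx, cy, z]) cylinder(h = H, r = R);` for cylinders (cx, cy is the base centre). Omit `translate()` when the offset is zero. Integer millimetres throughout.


translate([532, 488, 0]) cylinder(h = 21, r = 131);
translate([532, 488, 21]) cylinder(h = 122, r = 32);
translate([532, 488, 143]) cylinder(h = 21, r = 131);


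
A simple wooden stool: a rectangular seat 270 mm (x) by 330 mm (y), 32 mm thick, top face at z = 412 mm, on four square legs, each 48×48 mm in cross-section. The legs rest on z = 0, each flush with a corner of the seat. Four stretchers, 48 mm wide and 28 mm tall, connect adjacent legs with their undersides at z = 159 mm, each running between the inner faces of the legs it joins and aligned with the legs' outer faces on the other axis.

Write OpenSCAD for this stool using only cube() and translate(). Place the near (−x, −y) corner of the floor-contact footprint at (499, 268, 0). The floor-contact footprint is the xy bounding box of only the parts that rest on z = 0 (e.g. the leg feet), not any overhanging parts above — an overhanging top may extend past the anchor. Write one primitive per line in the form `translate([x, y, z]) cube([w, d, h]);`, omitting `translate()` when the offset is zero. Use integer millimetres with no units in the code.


// leg_h = 412 - 32 = 380
// stretcher span = 270 - 2*48 = 174
translate([499, 268, 380]) cube([270, 330, 32]);
translate([499, 268, 0]) cube([48, 48, 380]);
translate([721, 268, 0]) cube([48, 48, 380]);
translate([499, 550, 0]) cube([48, 48, 380]);
translate([721, 550, 0]) cube([48, 48, 380]);
translate([547, 268, 159]) cube([174, 48, 28]);
translate([547, 550, 159]) cube([174, 48, 28]);
translate([499, 316, 159]) cube([48, 234, 28]);
translate([721, 316, 159]) cube([48, 234, 28]);


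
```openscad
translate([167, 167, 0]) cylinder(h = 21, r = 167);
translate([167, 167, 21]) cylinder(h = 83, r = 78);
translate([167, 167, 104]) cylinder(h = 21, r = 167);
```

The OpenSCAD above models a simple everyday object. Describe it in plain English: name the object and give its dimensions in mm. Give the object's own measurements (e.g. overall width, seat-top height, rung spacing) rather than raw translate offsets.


A spool: two coaxial disc flanges of radius 167 mm and thickness 21 mm, joined by a core cylinder of radius 78 mm and height 83 mm. The lower flange rests on z = 0 and the three cylinders share a vertical axis.


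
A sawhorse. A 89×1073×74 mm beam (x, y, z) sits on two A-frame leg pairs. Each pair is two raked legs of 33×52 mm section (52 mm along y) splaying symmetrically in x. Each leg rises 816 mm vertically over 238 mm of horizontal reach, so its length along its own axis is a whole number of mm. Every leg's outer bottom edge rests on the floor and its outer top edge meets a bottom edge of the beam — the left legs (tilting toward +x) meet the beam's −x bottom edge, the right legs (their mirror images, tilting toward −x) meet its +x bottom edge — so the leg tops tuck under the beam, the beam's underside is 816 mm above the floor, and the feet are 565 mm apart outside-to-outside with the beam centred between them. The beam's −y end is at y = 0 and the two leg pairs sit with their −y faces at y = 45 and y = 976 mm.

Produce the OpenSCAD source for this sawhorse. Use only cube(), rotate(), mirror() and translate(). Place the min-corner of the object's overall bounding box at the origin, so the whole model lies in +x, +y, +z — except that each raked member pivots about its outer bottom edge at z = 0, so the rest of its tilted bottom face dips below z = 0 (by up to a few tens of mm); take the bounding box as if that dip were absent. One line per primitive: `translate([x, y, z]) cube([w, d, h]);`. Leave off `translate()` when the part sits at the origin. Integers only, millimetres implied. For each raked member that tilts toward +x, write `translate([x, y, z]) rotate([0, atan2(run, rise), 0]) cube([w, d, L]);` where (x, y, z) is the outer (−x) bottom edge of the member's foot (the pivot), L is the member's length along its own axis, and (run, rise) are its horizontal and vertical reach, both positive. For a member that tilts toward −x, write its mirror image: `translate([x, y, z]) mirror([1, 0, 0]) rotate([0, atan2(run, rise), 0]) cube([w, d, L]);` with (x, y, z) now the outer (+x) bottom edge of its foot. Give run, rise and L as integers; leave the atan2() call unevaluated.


translate([238, 0, 816]) cube([89, 1073, 74]);
translate([0, 45, 0]) rotate([0, atan2(238, 816), 0]) cube([33, 52, 850]);
translate([565, 45, 0]) mirror([1, 0, 0]) rotate([0, atan2(238, 816), 0]) cube([33, 52, 850]);
translate([0, 976, 0]) rotate([0, atan2(238, 816), 0]) cube([33, 52, 850]);
translate([565, 976, 0]) mirror([1, 0, 0]) rotate([0, atan2(238, 816), 0]) cube([33, 52, 850]);


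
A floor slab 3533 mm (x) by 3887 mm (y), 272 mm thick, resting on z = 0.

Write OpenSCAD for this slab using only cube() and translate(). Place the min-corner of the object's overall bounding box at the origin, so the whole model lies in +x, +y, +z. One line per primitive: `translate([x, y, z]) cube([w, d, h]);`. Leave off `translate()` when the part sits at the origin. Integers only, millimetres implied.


cube([3533, 3887, 272]);


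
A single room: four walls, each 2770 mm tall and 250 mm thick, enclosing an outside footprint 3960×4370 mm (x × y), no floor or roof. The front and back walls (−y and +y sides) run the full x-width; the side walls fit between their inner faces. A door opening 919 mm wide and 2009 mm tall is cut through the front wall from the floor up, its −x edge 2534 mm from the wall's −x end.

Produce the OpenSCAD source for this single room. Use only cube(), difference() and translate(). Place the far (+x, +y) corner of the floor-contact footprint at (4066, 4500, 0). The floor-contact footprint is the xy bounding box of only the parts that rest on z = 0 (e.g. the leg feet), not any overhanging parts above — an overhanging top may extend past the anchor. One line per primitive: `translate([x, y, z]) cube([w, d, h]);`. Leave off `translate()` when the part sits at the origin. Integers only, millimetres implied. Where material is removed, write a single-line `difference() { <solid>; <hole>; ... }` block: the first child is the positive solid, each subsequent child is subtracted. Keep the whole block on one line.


difference() { translate([106, 130, 0]) cube([3960, 250, 2770]); translate([2640, 130, 0]) cube([919, 250, 2009]); }
translate([106, 4250, 0]) cube([3960, 250, 2770]);
translate([106, 380, 0]) cube([250, 3870, 2770]);
translate([3816, 380, 0]) cube([250, 3870, 2770]);


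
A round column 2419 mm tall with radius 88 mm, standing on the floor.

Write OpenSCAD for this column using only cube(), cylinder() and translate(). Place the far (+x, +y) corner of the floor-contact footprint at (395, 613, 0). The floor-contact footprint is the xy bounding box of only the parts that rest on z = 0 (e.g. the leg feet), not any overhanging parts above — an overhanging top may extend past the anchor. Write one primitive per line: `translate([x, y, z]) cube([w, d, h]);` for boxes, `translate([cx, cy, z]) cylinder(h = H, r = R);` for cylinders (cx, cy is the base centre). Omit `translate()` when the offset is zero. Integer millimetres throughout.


translate([307, 525, 0]) cylinder(h = 2419, r = 88);


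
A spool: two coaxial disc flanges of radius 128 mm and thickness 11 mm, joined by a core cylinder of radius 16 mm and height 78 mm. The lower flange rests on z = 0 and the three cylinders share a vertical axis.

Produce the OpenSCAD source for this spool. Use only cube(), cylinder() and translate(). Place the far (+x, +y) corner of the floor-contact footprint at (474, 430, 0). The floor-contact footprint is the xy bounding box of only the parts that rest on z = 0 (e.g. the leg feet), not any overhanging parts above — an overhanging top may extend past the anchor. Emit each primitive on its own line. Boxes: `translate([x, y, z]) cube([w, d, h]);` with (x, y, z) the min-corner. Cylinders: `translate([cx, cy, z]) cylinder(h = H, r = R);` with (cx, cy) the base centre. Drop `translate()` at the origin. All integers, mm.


translate([346, 302, 0]) cylinder(h = 11, r = 128);
translate([346, 302, 11]) cylinder(h = 78, r = 16);
translate([346, 302, 89]) cylinder(h = 11, r = 128);


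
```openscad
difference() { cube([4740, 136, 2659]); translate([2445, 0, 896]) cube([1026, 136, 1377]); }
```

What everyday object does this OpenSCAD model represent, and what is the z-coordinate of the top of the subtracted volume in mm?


A wall with a window opening. The window head height is 2273 mm.

A wall with a rectangular opening subtracted — a window. Sill at z = 896, opening 1377 mm tall, so the head is at 896 + 1377 = 2273 mm.


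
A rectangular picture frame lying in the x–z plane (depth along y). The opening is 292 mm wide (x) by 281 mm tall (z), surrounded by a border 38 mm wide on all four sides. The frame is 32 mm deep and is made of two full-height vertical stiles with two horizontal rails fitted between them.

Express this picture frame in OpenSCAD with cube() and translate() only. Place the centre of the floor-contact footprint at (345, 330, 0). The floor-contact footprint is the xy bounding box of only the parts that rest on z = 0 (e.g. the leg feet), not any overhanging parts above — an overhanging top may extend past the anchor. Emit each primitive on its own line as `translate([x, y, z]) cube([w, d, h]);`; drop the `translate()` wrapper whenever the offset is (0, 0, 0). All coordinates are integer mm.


translate([161, 314, 0]) cube([38, 32, 357]);
translate([491, 314, 0]) cube([38, 32, 357]);
translate([199, 314, 0]) cube([292, 32, 38]);
translate([199, 314, 319]) cube([292, 32, 38]);


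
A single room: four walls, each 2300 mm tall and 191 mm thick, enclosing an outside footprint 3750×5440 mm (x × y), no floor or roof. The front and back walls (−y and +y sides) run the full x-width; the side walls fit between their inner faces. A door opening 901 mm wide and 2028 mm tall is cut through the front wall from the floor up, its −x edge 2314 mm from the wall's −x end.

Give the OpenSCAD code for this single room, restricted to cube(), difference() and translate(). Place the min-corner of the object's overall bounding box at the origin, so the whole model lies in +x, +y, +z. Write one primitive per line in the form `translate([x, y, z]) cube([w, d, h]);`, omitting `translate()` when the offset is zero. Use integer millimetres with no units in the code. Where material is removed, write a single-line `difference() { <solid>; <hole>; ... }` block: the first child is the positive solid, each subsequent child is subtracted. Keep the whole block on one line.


difference() { cube([3750, 191, 2300]); translate([2314, 0, 0]) cube([901, 191, 2028]); }
translate([0, 5249, 0]) cube([3750, 191, 2300]);
translate([0, 191, 0]) cube([191, 5058, 2300]);
translate([3559, 191, 0]) cube([191, 5058, 2300]);


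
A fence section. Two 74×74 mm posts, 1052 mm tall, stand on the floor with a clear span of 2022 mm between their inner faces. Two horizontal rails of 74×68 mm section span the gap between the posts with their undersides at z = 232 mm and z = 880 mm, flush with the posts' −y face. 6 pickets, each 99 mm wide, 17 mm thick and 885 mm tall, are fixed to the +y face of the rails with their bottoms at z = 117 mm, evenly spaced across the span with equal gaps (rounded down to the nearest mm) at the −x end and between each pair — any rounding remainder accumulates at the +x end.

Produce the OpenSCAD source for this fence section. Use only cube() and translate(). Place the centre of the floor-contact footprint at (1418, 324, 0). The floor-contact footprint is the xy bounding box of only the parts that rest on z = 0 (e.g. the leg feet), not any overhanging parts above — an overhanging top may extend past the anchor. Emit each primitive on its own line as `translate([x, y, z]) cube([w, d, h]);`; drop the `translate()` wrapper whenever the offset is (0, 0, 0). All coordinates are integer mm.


translate([333, 287, 0]) cube([74, 74, 1052]);
translate([2429, 287, 0]) cube([74, 74, 1052]);
translate([407, 287, 232]) cube([2022, 74, 68]);
translate([407, 287, 880]) cube([2022, 74, 68]);
translate([611, 361, 117]) cube([99, 17, 885]);
translate([914, 361, 117]) cube([99, 17, 885]);
translate([1217, 361, 117]) cube([99, 17, 885]);
translate([1520, 361, 117]) cube([99, 17, 885]);
translate([1823, 361, 117]) cube([99, 17, 885]);
translate([2126, 361, 117]) cube([99, 17, 885]);


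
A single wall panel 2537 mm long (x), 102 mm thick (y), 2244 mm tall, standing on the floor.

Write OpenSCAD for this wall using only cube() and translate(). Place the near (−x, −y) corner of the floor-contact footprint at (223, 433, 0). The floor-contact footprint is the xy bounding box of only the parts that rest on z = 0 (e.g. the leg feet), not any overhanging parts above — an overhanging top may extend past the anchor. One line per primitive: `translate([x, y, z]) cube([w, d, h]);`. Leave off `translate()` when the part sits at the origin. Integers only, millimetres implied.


translate([223, 433, 0]) cube([2537, 102, 2244]);


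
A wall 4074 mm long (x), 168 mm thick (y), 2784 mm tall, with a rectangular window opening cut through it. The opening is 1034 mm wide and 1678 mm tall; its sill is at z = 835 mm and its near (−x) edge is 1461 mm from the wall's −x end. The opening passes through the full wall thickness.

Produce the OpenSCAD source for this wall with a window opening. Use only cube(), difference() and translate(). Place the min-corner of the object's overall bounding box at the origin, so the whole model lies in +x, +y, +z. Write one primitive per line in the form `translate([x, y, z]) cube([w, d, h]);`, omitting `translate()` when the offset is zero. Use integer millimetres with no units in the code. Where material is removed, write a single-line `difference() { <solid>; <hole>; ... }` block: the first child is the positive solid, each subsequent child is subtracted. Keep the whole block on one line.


difference() { cube([4074, 168, 2784]); translate([1461, 0, 835]) cube([1034, 168, 1678]); }


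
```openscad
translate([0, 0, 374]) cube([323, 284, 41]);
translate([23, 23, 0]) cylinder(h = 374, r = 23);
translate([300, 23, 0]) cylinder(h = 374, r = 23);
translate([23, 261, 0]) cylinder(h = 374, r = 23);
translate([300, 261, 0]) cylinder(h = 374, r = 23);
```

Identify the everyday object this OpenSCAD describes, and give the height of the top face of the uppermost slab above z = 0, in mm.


A stool. The seat height is 415 mm.

A 323×284×41 slab at z = 374 on four corner cylinders — a stool. The seat top is 374 + 41 = 415 mm.


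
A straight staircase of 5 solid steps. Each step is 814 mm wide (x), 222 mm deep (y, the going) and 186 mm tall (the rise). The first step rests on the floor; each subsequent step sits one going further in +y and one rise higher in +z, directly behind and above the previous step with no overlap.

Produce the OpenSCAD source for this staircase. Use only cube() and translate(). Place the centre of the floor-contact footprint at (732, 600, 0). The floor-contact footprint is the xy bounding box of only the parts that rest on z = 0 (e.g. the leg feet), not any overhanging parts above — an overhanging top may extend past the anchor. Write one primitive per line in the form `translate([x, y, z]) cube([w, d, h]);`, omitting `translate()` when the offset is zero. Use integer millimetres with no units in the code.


translate([325, 489, 0]) cube([814, 222, 186]);
translate([325, 711, 186]) cube([814, 222, 186]);
translate([325, 933, 372]) cube([814, 222, 186]);
translate([325, 1155, 558]) cube([814, 222, 186]);
translate([325, 1377, 744]) cube([814, 222, 186]);


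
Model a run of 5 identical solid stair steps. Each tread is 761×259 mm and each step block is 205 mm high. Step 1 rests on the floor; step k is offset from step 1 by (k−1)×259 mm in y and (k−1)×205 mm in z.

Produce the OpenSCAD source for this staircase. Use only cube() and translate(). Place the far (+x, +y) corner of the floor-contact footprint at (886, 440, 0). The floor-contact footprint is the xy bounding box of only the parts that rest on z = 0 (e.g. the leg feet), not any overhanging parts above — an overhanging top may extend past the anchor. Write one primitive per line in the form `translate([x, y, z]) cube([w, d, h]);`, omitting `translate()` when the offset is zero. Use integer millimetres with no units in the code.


translate([125, 181, 0]) cube([761, 259, 205]);
translate([125, 440, 205]) cube([761, 259, 205]);
translate([125, 699, 410]) cube([761, 259, 205]);
translate([125, 958, 615]) cube([761, 259, 205]);
translate([125, 1217, 820]) cube([761, 259, 205]);


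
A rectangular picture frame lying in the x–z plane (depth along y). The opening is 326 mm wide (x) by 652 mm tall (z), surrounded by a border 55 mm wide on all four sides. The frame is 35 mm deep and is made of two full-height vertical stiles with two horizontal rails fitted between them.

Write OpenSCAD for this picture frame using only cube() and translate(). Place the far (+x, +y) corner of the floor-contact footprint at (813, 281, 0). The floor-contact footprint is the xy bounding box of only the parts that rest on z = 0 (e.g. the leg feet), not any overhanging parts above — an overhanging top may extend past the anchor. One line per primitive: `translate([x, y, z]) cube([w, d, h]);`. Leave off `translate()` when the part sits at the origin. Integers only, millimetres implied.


translate([377, 246, 0]) cube([55, 35, 762]);
translate([758, 246, 0]) cube([55, 35, 762]);
translate([432, 246, 0]) cube([326, 35, 55]);
translate([432, 246, 707]) cube([326, 35, 55]);


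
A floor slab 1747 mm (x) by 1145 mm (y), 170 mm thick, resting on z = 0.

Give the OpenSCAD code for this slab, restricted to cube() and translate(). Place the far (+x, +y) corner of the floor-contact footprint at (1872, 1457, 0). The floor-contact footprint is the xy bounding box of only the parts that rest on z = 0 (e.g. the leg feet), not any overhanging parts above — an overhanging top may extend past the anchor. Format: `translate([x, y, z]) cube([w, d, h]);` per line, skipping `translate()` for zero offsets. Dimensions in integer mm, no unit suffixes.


translate([125, 312, 0]) cube([1747, 1145, 170]);


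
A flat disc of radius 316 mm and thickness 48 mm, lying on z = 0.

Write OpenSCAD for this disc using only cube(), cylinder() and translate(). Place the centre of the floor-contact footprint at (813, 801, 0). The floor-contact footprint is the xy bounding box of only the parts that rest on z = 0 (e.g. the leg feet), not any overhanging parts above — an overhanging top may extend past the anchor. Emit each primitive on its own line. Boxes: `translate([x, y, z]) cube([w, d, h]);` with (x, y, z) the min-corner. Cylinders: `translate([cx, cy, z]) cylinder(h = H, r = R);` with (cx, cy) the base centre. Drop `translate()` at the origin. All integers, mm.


translate([813, 801, 0]) cylinder(h = 48, r = 316);


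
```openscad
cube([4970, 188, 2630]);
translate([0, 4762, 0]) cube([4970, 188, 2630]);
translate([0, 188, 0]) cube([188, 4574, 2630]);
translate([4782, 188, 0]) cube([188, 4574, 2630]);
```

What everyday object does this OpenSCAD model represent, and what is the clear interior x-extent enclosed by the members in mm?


A house (or room) frame. The interior width is 4594 mm.

Four 2630 mm walls enclosing a rectangle with no floor or roof — a room or house frame. Outside width is 4970 mm and wall thickness is 188 mm, so the interior width is 4970 − 2 × 188 = 4594 mm.


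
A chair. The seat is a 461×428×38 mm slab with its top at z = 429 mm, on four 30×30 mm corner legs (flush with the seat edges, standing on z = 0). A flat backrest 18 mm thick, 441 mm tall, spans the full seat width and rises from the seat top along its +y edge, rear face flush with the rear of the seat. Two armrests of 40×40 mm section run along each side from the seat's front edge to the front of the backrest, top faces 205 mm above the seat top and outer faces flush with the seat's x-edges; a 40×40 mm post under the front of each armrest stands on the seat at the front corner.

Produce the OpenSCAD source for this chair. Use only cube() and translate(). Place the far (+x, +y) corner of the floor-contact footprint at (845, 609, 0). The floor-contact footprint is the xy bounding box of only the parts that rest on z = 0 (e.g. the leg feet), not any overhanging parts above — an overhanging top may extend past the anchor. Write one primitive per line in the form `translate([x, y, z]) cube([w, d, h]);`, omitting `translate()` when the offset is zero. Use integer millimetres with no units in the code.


translate([384, 181, 391]) cube([461, 428, 38]);
translate([384, 181, 0]) cube([30, 30, 391]);
translate([815, 181, 0]) cube([30, 30, 391]);
translate([384, 579, 0]) cube([30, 30, 391]);
translate([815, 579, 0]) cube([30, 30, 391]);
translate([384, 591, 429]) cube([461, 18, 441]);
translate([384, 181, 594]) cube([40, 410, 40]);
translate([805, 181, 594]) cube([40, 410, 40]);
translate([384, 181, 429]) cube([40, 40, 165]);
translate([805, 181, 429]) cube([40, 40, 165]);


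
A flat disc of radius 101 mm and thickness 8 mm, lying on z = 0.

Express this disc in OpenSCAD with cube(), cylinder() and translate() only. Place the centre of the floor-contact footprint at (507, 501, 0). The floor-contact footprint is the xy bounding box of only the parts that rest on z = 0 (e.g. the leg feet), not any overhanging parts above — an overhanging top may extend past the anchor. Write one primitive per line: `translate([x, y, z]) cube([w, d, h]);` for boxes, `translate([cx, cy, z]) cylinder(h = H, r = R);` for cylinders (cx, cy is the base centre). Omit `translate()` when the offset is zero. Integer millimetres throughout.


translate([507, 501, 0]) cylinder(h = 8, r = 101);


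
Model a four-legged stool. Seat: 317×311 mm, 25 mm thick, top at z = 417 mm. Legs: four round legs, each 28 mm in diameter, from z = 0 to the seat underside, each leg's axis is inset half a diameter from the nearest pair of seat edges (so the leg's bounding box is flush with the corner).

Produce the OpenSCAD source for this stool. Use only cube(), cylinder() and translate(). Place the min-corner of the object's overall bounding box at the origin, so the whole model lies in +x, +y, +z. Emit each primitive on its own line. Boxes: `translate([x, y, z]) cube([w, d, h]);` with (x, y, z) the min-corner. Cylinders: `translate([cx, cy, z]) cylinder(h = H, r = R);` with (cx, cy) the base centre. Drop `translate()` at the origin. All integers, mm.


translate([0, 0, 392]) cube([317, 311, 25]);
translate([14, 14, 0]) cylinder(h = 392, r = 14);
translate([303, 14, 0]) cylinder(h = 392, r = 14);
translate([14, 297, 0]) cylinder(h = 392, r = 14);
translate([303, 297, 0]) cylinder(h = 392, r = 14);


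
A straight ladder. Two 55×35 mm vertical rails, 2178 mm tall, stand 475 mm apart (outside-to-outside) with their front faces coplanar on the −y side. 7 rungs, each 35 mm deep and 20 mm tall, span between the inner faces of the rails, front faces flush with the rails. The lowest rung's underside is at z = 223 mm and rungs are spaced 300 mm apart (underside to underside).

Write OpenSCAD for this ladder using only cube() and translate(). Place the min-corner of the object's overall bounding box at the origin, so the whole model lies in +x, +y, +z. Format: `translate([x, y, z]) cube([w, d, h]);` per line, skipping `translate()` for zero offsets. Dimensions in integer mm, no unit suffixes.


cube([55, 35, 2178]);
translate([420, 0, 0]) cube([55, 35, 2178]);
translate([55, 0, 223]) cube([365, 35, 20]);
translate([55, 0, 523]) cube([365, 35, 20]);
translate([55, 0, 823]) cube([365, 35, 20]);
translate([55, 0, 1123]) cube([365, 35, 20]);
translate([55, 0, 1423]) cube([365, 35, 20]);
translate([55, 0, 1723]) cube([365, 35, 20]);
translate([55, 0, 2023]) cube([365, 35, 20]);


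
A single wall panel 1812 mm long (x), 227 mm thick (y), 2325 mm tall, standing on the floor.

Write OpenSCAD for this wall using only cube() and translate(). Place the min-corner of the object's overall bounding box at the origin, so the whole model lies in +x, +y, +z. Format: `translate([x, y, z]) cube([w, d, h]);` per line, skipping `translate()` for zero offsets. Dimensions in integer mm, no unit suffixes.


cube([1812, 227, 2325]);


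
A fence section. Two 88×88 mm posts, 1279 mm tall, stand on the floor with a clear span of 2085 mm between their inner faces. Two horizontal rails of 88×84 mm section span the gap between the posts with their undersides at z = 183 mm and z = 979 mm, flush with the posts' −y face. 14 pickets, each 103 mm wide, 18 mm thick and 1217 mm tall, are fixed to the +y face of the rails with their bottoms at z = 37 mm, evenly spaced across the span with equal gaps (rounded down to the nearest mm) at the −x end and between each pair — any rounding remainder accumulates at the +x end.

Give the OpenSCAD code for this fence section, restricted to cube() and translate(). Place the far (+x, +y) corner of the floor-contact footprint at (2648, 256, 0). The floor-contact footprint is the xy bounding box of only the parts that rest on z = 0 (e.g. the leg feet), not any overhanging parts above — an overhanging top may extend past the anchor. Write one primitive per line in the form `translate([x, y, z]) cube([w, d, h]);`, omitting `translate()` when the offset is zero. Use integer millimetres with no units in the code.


translate([387, 168, 0]) cube([88, 88, 1279]);
translate([2560, 168, 0]) cube([88, 88, 1279]);
translate([475, 168, 183]) cube([2085, 88, 84]);
translate([475, 168, 979]) cube([2085, 88, 84]);
translate([517, 256, 37]) cube([103, 18, 1217]);
translate([662, 256, 37]) cube([103, 18, 1217]);
translate([807, 256, 37]) cube([103, 18, 1217]);
translate([952, 256, 37]) cube([103, 18, 1217]);
translate([1097, 256, 37]) cube([103, 18, 1217]);
translate([1242, 256, 37]) cube([103, 18, 1217]);
translate([1387, 256, 37]) cube([103, 18, 1217]);
translate([1532, 256, 37]) cube([103, 18, 1217]);
translate([1677, 256, 37]) cube([103, 18, 1217]);
translate([1822, 256, 37]) cube([103, 18, 1217]);
translate([1967, 256, 37]) cube([103, 18, 1217]);
translate([2112, 256, 37]) cube([103, 18, 1217]);
translate([2257, 256, 37]) cube([103, 18, 1217]);
translate([2402, 256, 37]) cube([103, 18, 1217]);


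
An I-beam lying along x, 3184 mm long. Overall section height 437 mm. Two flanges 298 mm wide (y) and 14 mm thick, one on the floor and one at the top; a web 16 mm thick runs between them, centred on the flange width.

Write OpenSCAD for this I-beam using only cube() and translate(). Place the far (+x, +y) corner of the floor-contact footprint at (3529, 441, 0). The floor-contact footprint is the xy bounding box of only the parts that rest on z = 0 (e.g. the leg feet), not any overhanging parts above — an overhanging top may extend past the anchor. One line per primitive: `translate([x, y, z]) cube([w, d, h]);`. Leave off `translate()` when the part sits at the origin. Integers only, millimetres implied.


translate([345, 143, 0]) cube([3184, 298, 14]);
translate([345, 284, 14]) cube([3184, 16, 409]);
translate([345, 143, 423]) cube([3184, 298, 14]);


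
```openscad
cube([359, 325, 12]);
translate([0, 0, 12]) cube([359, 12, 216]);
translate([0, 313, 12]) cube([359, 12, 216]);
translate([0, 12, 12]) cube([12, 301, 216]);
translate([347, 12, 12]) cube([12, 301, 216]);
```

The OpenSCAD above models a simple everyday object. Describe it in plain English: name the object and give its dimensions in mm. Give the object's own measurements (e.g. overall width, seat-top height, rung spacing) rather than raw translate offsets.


An open-topped rectangular box: outside dimensions 359×325×228 mm, with a uniform wall and base thickness of 12 mm. The base is a full 359×325 slab on the floor; four walls sit on top of the base. The front and back walls (the −y and +y sides) span the full width; the two side walls fit between them.


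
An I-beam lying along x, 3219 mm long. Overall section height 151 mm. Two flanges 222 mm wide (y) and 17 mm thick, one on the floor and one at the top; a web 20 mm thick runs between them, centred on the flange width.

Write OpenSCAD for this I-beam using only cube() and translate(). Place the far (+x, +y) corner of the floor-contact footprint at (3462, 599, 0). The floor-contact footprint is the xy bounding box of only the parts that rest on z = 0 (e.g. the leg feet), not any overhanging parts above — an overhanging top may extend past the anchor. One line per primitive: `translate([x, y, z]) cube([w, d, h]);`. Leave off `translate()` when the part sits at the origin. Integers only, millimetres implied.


translate([243, 377, 0]) cube([3219, 222, 17]);
translate([243, 478, 17]) cube([3219, 20, 117]);
translate([243, 377, 134]) cube([3219, 222, 17]);


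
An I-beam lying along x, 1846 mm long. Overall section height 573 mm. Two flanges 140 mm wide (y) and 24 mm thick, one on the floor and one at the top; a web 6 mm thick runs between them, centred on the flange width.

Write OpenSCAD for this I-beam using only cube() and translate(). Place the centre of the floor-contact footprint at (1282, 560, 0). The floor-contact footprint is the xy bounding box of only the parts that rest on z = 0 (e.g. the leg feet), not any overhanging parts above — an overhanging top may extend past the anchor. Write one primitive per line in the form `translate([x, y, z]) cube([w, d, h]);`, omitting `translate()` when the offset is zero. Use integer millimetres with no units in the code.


translate([359, 490, 0]) cube([1846, 140, 24]);
translate([359, 557, 24]) cube([1846, 6, 525]);
translate([359, 490, 549]) cube([1846, 140, 24]);


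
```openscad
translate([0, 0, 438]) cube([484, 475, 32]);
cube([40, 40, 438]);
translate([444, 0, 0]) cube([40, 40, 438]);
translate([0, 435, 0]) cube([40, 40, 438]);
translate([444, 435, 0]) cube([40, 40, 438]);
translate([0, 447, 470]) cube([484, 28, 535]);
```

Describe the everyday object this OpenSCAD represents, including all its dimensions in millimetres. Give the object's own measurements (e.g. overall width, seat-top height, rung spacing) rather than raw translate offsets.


A chair. The seat is a 484×475×32 mm slab with its top at z = 470 mm, on four 40×40 mm corner legs (flush with the seat edges, standing on z = 0). A flat backrest 28 mm thick, 535 mm tall, spans the full seat width and rises from the seat top along its +y edge, rear face flush with the rear of the seat.


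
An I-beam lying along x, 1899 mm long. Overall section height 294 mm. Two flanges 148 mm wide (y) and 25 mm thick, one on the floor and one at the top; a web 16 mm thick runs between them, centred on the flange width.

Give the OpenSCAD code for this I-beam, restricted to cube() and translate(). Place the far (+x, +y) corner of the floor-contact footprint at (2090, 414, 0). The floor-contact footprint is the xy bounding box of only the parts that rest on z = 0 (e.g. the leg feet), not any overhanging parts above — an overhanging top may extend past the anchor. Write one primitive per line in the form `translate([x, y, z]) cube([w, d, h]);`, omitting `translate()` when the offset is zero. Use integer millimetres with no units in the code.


translate([191, 266, 0]) cube([1899, 148, 25]);
translate([191, 332, 25]) cube([1899, 16, 244]);
translate([191, 266, 269]) cube([1899, 148, 25]);
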